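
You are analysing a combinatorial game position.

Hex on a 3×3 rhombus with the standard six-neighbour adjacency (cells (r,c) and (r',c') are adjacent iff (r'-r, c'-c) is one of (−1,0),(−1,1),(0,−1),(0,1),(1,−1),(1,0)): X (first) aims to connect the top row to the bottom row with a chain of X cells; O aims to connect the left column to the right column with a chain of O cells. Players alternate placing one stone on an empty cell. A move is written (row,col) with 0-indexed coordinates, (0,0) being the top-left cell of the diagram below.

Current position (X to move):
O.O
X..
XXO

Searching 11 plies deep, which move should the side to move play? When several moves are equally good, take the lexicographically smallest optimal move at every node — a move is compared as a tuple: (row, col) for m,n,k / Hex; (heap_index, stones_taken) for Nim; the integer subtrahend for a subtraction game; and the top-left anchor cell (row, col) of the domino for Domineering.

X's best at [O.O/X../XXO]: (0,1)

ply 1, X at O.O/X../XXO | (0,1)=+1→OXO/X../XXO*; (1,1)=-1→O.O/XX./XXO; (1,2)=-1→O.O/X.X/XXO
ply 2: OXO/X../XXO is terminal -1 (O); from O.O/X../XXO depth 11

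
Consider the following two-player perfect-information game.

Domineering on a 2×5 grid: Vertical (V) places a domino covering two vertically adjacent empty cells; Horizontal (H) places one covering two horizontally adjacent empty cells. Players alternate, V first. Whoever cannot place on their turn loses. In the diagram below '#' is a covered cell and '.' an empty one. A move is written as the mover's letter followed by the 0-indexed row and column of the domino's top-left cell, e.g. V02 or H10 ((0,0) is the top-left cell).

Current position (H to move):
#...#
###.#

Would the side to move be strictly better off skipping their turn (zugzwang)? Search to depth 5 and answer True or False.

[#...#/###.#] H move#1: H01:-1/###.#/###.#, H02:+1/#.###/###.#*
[#.###/###.#] end (terminal -1, V#2); searched #...#/###.# to 5
if H skipped the turn, V would face:
~ [#...#/###.#] V move#1: V03:-1/#..##/#####*
~ [#..##/#####] H move#2: H01:+1/#####/#####*
~ [#####/#####] end (terminal -1, V#3); searched #...#/###.# to 5
compare (H): move=+1 vs pass=+1

zugzwang(#...#/###.#, H) = False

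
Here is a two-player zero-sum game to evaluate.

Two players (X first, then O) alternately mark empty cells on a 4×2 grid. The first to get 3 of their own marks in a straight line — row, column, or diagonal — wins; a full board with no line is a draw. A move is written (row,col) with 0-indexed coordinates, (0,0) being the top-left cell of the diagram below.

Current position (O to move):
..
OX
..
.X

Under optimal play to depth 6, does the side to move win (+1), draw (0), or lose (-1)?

[../OX/../.X] O move#1: (0,0):-1/O./OX/../.X, (0,1):-1/.O/OX/../.X, (2,0):-1/../OX/O./.X, (2,1):+0/../OX/.O/.X*, (3,0):-1/../OX/../OX
[../OX/.O/.X] X move#2: (0,0):+0/X./OX/.O/.X*, (0,1):-1/.X/OX/.O/.X, (2,0):+0/../OX/XO/.X, (3,0):+0/../OX/.O/XX
[X./OX/.O/.X] O move#3: (0,1):+0/XO/OX/.O/.X*, (2,0):+0/X./OX/OO/.X, (3,0):+0/X./OX/.O/OX
[XO/OX/.O/.X] X move#4: (2,0):+0/XO/OX/XO/.X*, (3,0):+0/XO/OX/.O/XX
[XO/OX/XO/.X] O move#5: (3,0):+0/XO/OX/XO/OX*
[XO/OX/XO/OX] end (terminal +0, X#6); searched ../OX/../.X to 6

value(../OX/../.X, O) = 0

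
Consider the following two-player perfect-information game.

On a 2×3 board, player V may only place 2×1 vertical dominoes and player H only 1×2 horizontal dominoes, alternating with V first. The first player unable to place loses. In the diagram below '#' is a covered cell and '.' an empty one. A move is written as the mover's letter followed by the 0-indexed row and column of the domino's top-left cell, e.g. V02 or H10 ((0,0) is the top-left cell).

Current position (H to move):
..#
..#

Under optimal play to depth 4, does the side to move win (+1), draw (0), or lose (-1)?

ply 1, H at ..#/..# | H00=+1→###/..#*; H10=+1→..#/###
ply 2: ###/..# is terminal -1 (V); from ..#/..# depth 4

value(..#/..#, H) = +1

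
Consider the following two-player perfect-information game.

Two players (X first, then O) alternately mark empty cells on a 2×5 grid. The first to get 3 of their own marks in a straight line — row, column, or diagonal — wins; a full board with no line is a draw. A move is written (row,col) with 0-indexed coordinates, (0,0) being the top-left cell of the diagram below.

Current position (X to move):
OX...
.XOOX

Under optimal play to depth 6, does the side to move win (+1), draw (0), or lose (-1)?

[OX.../.XOOX] X move#1: (0,2):+0/OXX../.XOOX*, (0,3):+0/OX.X./.XOOX, (0,4):+0/OX..X/.XOOX, (1,0):+0/OX.../XXOOX
[OXX../.XOOX] O move#2: (0,3):+0/OXXO./.XOOX*, (0,4):-1/OXX.O/.XOOX, (1,0):-1/OXX../OXOOX
[OXXO./.XOOX] X move#3: (0,4):+0/OXXOX/.XOOX*, (1,0):+0/OXXO./XXOOX
[OXXOX/.XOOX] O move#4: (1,0):+0/OXXOX/OXOOX*
[OXXOX/OXOOX] end (terminal +0, X#5); searched OX.../.XOOX to 6

value(OX.../.XOOX, X) = 0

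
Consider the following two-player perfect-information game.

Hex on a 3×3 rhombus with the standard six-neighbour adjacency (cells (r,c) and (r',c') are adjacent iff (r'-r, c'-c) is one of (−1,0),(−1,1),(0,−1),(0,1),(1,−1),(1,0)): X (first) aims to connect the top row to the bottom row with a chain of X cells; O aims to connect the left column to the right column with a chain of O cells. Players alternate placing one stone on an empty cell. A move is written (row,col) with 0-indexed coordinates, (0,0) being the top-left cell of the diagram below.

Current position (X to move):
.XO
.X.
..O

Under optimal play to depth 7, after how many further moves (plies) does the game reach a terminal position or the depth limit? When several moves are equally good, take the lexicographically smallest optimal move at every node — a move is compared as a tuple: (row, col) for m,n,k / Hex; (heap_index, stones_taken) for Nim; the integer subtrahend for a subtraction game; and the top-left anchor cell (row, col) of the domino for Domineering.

PV length from [.XO/.X./..O]: 5 plies

[.XO/.X./..O] X move#1: (0,0):+1/XXO/.X./..O*, (1,0):+1/.XO/XX./..O, (1,2):+1/.XO/.XX/..O, (2,0):+1/.XO/.X./X.O, (2,1):+1/.XO/.X./.XO
[XXO/.X./..O] O move#2: (1,0):-1/XXO/OX./..O*, (1,2):-1/XXO/.XO/..O, (2,0):-1/XXO/.X./O.O, (2,1):-1/XXO/.X./.OO
[XXO/OX./..O] X move#3: (1,2):+1/XXO/OXX/..O*, (2,0):+1/XXO/OX./X.O, (2,1):+1/XXO/OX./.XO
[XXO/OXX/..O] O move#4: (2,0):-1/XXO/OXX/O.O*, (2,1):-1/XXO/OXX/.OO
[XXO/OXX/O.O] X move#5: (2,1):+1/XXO/OXX/OXO*
[XXO/OXX/OXO] end (terminal -1, O#6); searched .XO/.X./..O to 7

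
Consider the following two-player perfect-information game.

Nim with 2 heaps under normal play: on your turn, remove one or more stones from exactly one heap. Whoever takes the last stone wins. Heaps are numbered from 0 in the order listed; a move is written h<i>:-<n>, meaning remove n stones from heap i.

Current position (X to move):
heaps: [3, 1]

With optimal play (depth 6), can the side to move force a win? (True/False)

X winning at [(3,1)]: True

[(3,1)] X move#1: h0:-1:-1/(2,1), h0:-2:+1/(1,1)*, h0:-3:-1/(0,1), h1:-1:-1/(3,0)
[(1,1)] O move#2: h0:-1:-1/(0,1)*, h1:-1:-1/(1,0)
[(0,1)] X move#3: h1:-1:+1/(0,0)*
[(0,0)] end (terminal -1, O#4); searched (3,1) to 6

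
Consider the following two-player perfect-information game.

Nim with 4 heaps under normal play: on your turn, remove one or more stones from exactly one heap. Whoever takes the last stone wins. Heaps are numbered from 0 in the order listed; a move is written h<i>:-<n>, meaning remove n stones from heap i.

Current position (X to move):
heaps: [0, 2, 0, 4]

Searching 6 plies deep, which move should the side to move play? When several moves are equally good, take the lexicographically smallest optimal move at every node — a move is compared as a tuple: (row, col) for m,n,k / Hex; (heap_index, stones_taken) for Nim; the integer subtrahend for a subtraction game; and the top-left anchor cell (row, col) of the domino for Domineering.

X's best at [(0,2,0,4)]: h3:-2

ply 1, X at (0,2,0,4) | h1:-1=-1→(0,1,0,4); h1:-2=-1→(0,0,0,4); h3:-1=-1→(0,2,0,3); h3:-2=+1→(0,2,0,2)*; h3:-3=-1→(0,2,0,1); h3:-4=-1→(0,2,0,0)
ply 2, O at (0,2,0,2) | h1:-1=-1→(0,1,0,2)*; h1:-2=-1→(0,0,0,2); h3:-1=-1→(0,2,0,1); h3:-2=-1→(0,2,0,0)
ply 3, X at (0,1,0,2) | h1:-1=-1→(0,0,0,2); h3:-1=+1→(0,1,0,1)*; h3:-2=-1→(0,1,0,0)
ply 4, O at (0,1,0,1) | h1:-1=-1→(0,0,0,1)*; h3:-1=-1→(0,1,0,0)
ply 5, X at (0,0,0,1) | h3:-1=+1→(0,0,0,0)*
ply 6: (0,0,0,0) is terminal -1 (O); from (0,2,0,4) depth 6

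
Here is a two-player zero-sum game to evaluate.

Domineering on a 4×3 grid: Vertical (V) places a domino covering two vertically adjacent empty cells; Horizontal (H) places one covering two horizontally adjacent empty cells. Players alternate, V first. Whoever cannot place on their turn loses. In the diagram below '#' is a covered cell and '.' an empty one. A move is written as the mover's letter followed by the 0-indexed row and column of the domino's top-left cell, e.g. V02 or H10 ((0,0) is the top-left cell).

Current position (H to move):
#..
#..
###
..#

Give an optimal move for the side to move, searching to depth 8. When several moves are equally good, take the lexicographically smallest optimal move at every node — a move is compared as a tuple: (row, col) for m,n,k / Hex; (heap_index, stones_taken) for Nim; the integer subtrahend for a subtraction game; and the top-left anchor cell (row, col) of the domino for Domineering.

[#../#../###/..#] H move#1: H01:+1/###/#../###/..#*, H11:+1/#../###/###/..#, H30:-1/#../#../###/###
[###/#../###/..#] end (terminal -1, V#2); searched #../#../###/..# to 8

H's best at [#../#../###/..#]: H01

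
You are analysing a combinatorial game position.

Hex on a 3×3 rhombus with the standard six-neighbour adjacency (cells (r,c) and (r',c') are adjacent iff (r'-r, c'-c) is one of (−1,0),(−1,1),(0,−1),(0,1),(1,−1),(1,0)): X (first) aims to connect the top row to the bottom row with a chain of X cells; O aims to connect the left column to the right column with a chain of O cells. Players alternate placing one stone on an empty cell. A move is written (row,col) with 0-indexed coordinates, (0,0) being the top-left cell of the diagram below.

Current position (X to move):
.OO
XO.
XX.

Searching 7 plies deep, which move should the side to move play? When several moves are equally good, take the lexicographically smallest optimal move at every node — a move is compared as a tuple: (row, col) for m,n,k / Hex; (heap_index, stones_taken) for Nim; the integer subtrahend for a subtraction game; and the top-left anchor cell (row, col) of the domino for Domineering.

[.OO/XO./XX.] X move#1: (0,0):+1/XOO/XO./XX.*, (1,2):-1/.OO/XOX/XX., (2,2):-1/.OO/XO./XXX
[XOO/XO./XX.] end (terminal -1, O#2); searched .OO/XO./XX. to 7

X's best at [.OO/XO./XX.]: (0,0)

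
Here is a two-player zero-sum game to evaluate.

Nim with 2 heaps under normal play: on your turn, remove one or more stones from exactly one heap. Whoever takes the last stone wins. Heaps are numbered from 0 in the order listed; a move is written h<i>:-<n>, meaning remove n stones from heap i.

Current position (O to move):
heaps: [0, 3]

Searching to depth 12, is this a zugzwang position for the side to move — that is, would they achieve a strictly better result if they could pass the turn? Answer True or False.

zugzwang((0,3), O) = False

p1 O@[(0,3)]: h1:-1[(0,2)]-1 h1:-2[(0,1)]-1 h1:-3[(0,0)]+1*
p2 X@[(0,0)] terminal -1; root [(0,3)] d12
suppose O passes — search the same position with X to move:
pass> p1 X@[(0,3)]: h1:-1[(0,2)]-1 h1:-2[(0,1)]-1 h1:-3[(0,0)]+1*
pass> p2 O@[(0,0)] terminal -1; root [(0,3)] d12
for O: play +1, pass -1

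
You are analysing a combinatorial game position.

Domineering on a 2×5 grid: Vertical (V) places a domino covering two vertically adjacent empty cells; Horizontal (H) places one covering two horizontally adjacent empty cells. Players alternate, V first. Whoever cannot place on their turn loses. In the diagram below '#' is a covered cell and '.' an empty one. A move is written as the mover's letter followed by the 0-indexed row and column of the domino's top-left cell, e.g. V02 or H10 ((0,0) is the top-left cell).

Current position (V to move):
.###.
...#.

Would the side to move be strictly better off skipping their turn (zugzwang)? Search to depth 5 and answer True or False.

zugzwang(.###./...#., V) = False

[.###./...#.] V move#1: V00:+1/####./#..#.*, V04:-1/.####/...##
[####./#..#.] H move#2: H11:-1/####./####.*
[####./####.] V move#3: V04:+1/#####/#####*
[#####/#####] end (terminal -1, H#4); searched .###./...#. to 5
suppose V passes — search the same position with H to move:
pass> [.###./...#.] H move#1: H10:-1/.###./##.#.*, H11:-1/.###./.###.
pass> [.###./##.#.] V move#2: V04:+1/.####/##.##*
pass> [.####/##.##] end (terminal -1, H#3); searched .###./...#. to 5
for V: play +1, pass +1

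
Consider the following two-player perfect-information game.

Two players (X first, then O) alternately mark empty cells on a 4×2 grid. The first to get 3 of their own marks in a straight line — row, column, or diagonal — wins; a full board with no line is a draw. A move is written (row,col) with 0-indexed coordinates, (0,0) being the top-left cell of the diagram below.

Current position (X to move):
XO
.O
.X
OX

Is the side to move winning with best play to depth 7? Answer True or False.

[XO/.O/.X/OX] X move#1: (1,0):+0/XO/XO/.X/OX*, (2,0):+0/XO/.O/XX/OX
[XO/XO/.X/OX] O move#2: (2,0):+0/XO/XO/OX/OX*
[XO/XO/OX/OX] end (terminal +0, X#3); searched XO/.O/.X/OX to 7

X winning at [XO/.O/.X/OX]: False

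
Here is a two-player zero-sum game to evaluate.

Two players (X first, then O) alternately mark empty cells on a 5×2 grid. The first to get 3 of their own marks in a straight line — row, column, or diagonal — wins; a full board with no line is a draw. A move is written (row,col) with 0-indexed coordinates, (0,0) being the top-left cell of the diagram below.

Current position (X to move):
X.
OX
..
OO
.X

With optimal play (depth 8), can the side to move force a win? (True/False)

X winning at [X./OX/../OO/.X]: False

[X./OX/../OO/.X] X move#1: (0,1):-1/XX/OX/../OO/.X, (2,0):+0/X./OX/X./OO/.X*, (2,1):-1/X./OX/.X/OO/.X, (4,0):-1/X./OX/../OO/XX
[X./OX/X./OO/.X] O move#2: (0,1):+0/XO/OX/X./OO/.X*, (2,1):+0/X./OX/XO/OO/.X, (4,0):+0/X./OX/X./OO/OX
[XO/OX/X./OO/.X] X move#3: (2,1):+0/XO/OX/XX/OO/.X*, (4,0):+0/XO/OX/X./OO/XX
[XO/OX/XX/OO/.X] O move#4: (4,0):+0/XO/OX/XX/OO/OX*
[XO/OX/XX/OO/OX] end (terminal +0, X#5); searched X./OX/../OO/.X to 8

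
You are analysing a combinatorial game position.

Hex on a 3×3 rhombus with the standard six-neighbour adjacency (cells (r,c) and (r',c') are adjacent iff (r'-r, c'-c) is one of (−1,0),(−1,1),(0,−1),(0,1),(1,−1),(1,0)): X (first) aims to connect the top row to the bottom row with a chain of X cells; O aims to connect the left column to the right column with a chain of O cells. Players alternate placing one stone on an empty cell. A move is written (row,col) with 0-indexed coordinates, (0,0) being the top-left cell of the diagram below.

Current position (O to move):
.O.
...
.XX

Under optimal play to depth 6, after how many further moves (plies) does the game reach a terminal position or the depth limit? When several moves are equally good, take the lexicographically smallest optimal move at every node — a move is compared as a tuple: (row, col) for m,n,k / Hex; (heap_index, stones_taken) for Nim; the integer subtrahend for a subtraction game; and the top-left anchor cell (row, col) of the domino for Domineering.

ply 1, O at .O./.../.XX | (0,0)=-1→OO./.../.XX; (0,2)=+1→.OO/.../.XX*; (1,0)=-1→.O./O../.XX; (1,1)=+1→.O./.O./.XX; (1,2)=+1→.O./..O/.XX; (2,0)=-1→.O./.../OXX
ply 2, X at .OO/.../.XX | (0,0)=-1→XOO/.../.XX*; (1,0)=-1→.OO/X../.XX; (1,1)=-1→.OO/.X./.XX; (1,2)=-1→.OO/..X/.XX; (2,0)=-1→.OO/.../XXX
ply 3, O at XOO/.../.XX | (1,0)=+1→XOO/O../.XX*; (1,1)=+1→XOO/.O./.XX; (1,2)=-1→XOO/..O/.XX; (2,0)=+1→XOO/.../OXX
ply 4: XOO/O../.XX is terminal -1 (X); from .O./.../.XX depth 6

PV length from [.O./.../.XX]: 3 plies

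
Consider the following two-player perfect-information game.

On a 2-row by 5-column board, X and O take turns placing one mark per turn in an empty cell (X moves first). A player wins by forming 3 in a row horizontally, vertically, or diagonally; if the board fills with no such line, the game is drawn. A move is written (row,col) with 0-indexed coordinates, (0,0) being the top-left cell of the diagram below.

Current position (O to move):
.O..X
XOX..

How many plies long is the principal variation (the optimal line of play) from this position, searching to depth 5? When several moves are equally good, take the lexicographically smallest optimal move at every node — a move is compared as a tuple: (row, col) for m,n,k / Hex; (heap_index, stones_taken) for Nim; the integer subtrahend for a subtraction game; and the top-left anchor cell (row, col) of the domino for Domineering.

[.O..X/XOX..] O move#1: (0,0):+0/OO..X/XOX.., (0,2):+1/.OO.X/XOX..*, (0,3):+0/.O.OX/XOX.., (1,3):+0/.O..X/XOXO., (1,4):+0/.O..X/XOX.O
[.OO.X/XOX..] X move#2: (0,0):-1/XOO.X/XOX..*, (0,3):-1/.OOXX/XOX.., (1,3):-1/.OO.X/XOXX., (1,4):-1/.OO.X/XOX.X
[XOO.X/XOX..] O move#3: (0,3):+1/XOOOX/XOX..*, (1,3):+0/XOO.X/XOXO., (1,4):+0/XOO.X/XOX.O
[XOOOX/XOX..] end (terminal -1, X#4); searched .O..X/XOX.. to 5

PV length from [.O..X/XOX..]: 3 plies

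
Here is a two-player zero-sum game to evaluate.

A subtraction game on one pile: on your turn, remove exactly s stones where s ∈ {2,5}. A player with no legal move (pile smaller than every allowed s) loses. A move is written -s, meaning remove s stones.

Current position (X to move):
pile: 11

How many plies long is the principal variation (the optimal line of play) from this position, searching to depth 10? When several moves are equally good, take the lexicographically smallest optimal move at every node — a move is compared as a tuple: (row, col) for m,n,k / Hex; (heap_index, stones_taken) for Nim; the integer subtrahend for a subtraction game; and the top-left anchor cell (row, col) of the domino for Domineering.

[11] X move#1: -2:-1/9*, -5:-1/6
[9] O move#2: -2:+1/7*, -5:+1/4
[7] X move#3: -2:-1/5*, -5:-1/2
[5] O move#4: -2:-1/3, -5:+1/0*
[0] end (terminal -1, X#5); searched 11 to 10

PV length from [11]: 4 plies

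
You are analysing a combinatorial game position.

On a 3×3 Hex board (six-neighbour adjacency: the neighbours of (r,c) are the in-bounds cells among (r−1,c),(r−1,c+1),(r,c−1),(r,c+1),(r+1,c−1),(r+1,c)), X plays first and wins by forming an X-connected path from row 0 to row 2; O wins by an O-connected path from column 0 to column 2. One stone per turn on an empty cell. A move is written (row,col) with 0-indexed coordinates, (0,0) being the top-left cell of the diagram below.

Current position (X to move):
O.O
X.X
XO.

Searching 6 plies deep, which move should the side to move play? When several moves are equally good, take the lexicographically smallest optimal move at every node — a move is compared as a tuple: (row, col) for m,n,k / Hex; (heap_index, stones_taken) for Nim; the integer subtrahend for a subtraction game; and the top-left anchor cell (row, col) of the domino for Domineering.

ply 1, X at O.O/X.X/XO. | (0,1)=+1→OXO/X.X/XO.*; (1,1)=-1→O.O/XXX/XO.; (2,2)=-1→O.O/X.X/XOX
ply 2: OXO/X.X/XO. is terminal -1 (O); from O.O/X.X/XO. depth 6

X's best at [O.O/X.X/XO.]: (0,1)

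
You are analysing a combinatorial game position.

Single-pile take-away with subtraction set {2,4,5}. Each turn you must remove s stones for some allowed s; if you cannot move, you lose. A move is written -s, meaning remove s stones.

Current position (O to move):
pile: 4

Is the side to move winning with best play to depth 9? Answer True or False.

ply 1, O at 4 | -2=-1→2; -4=+1→0*
ply 2: 0 is terminal -1 (X); from 4 depth 9

O winning at [4]: True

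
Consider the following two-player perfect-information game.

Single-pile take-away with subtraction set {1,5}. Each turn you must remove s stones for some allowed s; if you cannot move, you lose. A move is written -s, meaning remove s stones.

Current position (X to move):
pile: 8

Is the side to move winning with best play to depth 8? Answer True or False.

X winning at [8]: False

p1 X@[8]: -1[7]-1* -5[3]-1
p2 O@[7]: -1[6]+1* -5[2]+1
p3 X@[6]: -1[5]-1* -5[1]-1
p4 O@[5]: -1[4]+1* -5[0]+1
p5 X@[4]: -1[3]-1*
p6 O@[3]: -1[2]+1*
p7 X@[2]: -1[1]-1*
p8 O@[1]: -1[0]+1*
p9 X@[0] terminal -1; root [8] d8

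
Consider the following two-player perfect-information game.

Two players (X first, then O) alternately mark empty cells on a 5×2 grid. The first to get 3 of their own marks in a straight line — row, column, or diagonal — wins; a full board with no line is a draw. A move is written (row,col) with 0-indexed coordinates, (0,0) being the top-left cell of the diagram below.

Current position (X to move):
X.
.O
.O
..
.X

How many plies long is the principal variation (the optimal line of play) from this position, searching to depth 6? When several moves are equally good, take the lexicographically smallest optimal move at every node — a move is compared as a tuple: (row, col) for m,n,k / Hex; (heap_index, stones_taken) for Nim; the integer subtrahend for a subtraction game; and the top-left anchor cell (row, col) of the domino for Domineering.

[X./.O/.O/../.X] X move#1: (0,1):-1/XX/.O/.O/../.X*, (1,0):-1/X./XO/.O/../.X, (2,0):-1/X./.O/XO/../.X, (3,0):-1/X./.O/.O/X./.X, (3,1):-1/X./.O/.O/.X/.X, (4,0):-1/X./.O/.O/../XX
[XX/.O/.O/../.X] O move#2: (1,0):+0/XX/OO/.O/../.X, (2,0):+1/XX/.O/OO/../.X*, (3,0):+1/XX/.O/.O/O./.X, (3,1):+1/XX/.O/.O/.O/.X, (4,0):+0/XX/.O/.O/../OX
[XX/.O/OO/../.X] X move#3: (1,0):-1/XX/XO/OO/../.X*, (3,0):-1/XX/.O/OO/X./.X, (3,1):-1/XX/.O/OO/.X/.X, (4,0):-1/XX/.O/OO/../XX
[XX/XO/OO/../.X] O move#4: (3,0):+1/XX/XO/OO/O./.X*, (3,1):+1/XX/XO/OO/.O/.X, (4,0):+1/XX/XO/OO/../OX
[XX/XO/OO/O./.X] X move#5: (3,1):-1/XX/XO/OO/OX/.X*, (4,0):-1/XX/XO/OO/O./XX
[XX/XO/OO/OX/.X] O move#6: (4,0):+1/XX/XO/OO/OX/OX*
[XX/XO/OO/OX/OX] end (terminal -1, X#7); searched X./.O/.O/../.X to 6

PV length from [X./.O/.O/../.X]: 6 plies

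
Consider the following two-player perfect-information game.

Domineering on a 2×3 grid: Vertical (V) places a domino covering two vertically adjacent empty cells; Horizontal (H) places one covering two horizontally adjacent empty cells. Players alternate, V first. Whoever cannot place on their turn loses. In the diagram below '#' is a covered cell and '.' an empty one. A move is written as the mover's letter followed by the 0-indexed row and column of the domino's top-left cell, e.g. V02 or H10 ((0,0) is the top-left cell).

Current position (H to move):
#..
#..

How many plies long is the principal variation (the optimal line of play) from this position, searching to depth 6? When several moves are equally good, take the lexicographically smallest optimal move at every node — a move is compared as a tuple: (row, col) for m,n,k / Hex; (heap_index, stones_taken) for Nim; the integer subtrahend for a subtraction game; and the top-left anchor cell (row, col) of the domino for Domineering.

PV length from [#../#..]: 1 ply

[#../#..] H move#1: H01:+1/###/#..*, H11:+1/#../###
[###/#..] end (terminal -1, V#2); searched #../#.. to 6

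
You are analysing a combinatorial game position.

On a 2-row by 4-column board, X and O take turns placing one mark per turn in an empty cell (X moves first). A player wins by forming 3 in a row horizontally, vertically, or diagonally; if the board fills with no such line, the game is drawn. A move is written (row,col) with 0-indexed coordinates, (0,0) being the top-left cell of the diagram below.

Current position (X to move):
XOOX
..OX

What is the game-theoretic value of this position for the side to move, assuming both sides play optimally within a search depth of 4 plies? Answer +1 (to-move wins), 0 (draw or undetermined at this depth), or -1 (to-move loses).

p1 X@[XOOX/..OX]: (1,0)[XOOX/X.OX]+0* (1,1)[XOOX/.XOX]+0
p2 O@[XOOX/X.OX]: (1,1)[XOOX/XOOX]+0*
p3 X@[XOOX/XOOX] terminal +0; root [XOOX/..OX] d4

value(XOOX/..OX, X) = 0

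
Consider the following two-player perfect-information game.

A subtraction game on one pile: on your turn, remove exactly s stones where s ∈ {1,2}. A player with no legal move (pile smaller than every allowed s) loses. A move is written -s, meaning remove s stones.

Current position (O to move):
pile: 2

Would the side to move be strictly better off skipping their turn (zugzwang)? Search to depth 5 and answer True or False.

zugzwang(2, O) = False

[2] O move#1: -1:-1/1, -2:+1/0*
[0] end (terminal -1, X#2); searched 2 to 5
if O skipped the turn, X would face:
~ [2] X move#1: -1:-1/1, -2:+1/0*
~ [0] end (terminal -1, O#2); searched 2 to 5
compare (O): move=+1 vs pass=-1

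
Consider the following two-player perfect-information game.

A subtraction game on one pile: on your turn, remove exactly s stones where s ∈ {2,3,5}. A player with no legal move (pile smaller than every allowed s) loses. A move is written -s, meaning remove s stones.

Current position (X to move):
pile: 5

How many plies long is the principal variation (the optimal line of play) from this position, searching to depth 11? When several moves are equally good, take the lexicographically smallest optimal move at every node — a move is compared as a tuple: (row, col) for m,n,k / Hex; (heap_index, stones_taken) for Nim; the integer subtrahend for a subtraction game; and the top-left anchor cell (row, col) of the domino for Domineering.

PV length from [5]: 1 ply

ply 1, X at 5 | -2=-1→3; -3=-1→2; -5=+1→0*
ply 2: 0 is terminal -1 (O); from 5 depth 11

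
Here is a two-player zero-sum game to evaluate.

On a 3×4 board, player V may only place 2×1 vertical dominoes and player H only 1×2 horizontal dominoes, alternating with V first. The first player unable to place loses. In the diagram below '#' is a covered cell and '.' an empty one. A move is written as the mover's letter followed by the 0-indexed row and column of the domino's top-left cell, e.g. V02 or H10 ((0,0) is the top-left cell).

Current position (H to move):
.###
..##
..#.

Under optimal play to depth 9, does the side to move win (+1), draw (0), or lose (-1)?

ply 1, H at .###/..##/..#. | H10=+1→.###/####/..#.*; H20=-1→.###/..##/###.
ply 2: .###/####/..#. is terminal -1 (V); from .###/..##/..#. depth 9

value(.###/..##/..#., H) = +1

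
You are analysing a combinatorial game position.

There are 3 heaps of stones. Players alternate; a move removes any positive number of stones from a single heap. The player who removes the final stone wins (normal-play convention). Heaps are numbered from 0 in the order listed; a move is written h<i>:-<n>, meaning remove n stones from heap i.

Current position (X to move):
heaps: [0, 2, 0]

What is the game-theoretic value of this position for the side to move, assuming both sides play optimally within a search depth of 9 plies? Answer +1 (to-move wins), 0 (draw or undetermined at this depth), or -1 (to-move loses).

value((0,2,0), X) = +1

p1 X@[(0,2,0)]: h1:-1[(0,1,0)]-1 h1:-2[(0,0,0)]+1*
p2 O@[(0,0,0)] terminal -1; root [(0,2,0)] d9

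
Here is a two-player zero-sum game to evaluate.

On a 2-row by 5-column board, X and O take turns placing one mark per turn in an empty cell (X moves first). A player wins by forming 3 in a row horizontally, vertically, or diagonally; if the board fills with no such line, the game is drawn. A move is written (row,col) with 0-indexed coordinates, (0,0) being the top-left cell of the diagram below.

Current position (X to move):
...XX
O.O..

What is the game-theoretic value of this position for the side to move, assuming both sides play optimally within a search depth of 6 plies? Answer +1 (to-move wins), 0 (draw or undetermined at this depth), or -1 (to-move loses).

value(...XX/O.O.., X) = +1

ply 1, X at ...XX/O.O.. | (0,0)=-1→X..XX/O.O..; (0,1)=-1→.X.XX/O.O..; (0,2)=+1→..XXX/O.O..*; (1,1)=+0→...XX/OXO..; (1,3)=-1→...XX/O.OX.; (1,4)=-1→...XX/O.O.X
ply 2: ..XXX/O.O.. is terminal -1 (O); from ...XX/O.O.. depth 6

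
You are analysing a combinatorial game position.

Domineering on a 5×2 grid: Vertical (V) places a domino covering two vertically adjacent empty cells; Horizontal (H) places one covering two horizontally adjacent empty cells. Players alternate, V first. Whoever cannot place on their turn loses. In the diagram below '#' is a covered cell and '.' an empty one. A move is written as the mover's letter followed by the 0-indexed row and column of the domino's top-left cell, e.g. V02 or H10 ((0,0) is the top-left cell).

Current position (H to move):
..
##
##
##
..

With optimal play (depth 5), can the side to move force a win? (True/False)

H winning at [../##/##/##/..]: True

ply 1, H at ../##/##/##/.. | H00=+1→##/##/##/##/..*; H40=+1→../##/##/##/##
ply 2: ##/##/##/##/.. is terminal -1 (V); from ../##/##/##/.. depth 5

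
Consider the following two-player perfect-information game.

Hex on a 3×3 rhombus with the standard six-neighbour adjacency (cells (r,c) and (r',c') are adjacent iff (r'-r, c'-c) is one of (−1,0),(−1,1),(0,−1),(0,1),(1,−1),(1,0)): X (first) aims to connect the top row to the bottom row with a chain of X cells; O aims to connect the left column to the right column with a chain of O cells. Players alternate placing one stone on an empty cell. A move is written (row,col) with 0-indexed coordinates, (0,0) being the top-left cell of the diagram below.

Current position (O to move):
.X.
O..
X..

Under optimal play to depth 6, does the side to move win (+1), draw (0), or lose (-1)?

value(.X./O../X.., O) = +1

ply 1, O at .X./O../X.. | (0,0)=-1→OX./O../X..; (0,2)=-1→.XO/O../X..; (1,1)=+1→.X./OO./X..*; (1,2)=-1→.X./O.O/X..; (2,1)=-1→.X./O../XO.; (2,2)=-1→.X./O../X.O
ply 2, X at .X./OO./X.. | (0,0)=-1→XX./OO./X..*; (0,2)=-1→.XX/OO./X..; (1,2)=-1→.X./OOX/X..; (2,1)=-1→.X./OO./XX.; (2,2)=-1→.X./OO./X.X
ply 3, O at XX./OO./X.. | (0,2)=+1→XXO/OO./X..*; (1,2)=+1→XX./OOO/X..; (2,1)=+1→XX./OO./XO.; (2,2)=+1→XX./OO./X.O
ply 4: XXO/OO./X.. is terminal -1 (X); from .X./O../X.. depth 6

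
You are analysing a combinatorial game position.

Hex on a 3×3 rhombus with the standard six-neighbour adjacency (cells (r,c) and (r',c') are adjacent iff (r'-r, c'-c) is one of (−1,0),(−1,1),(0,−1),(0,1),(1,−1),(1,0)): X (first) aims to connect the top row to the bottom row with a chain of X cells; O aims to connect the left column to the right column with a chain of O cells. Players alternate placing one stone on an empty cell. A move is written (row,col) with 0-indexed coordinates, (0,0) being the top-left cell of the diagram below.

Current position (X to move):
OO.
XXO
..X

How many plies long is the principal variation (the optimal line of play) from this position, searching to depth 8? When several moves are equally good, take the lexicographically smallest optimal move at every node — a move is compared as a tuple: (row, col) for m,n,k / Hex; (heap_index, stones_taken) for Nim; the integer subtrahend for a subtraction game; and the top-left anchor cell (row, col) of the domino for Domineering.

p1 X@[OO./XXO/..X]: (0,2)[OOX/XXO/..X]+1* (2,0)[OO./XXO/X.X]-1 (2,1)[OO./XXO/.XX]-1
p2 O@[OOX/XXO/..X]: (2,0)[OOX/XXO/O.X]-1* (2,1)[OOX/XXO/.OX]-1
p3 X@[OOX/XXO/O.X]: (2,1)[OOX/XXO/OXX]+1*
p4 O@[OOX/XXO/OXX] terminal -1; root [OO./XXO/..X] d8

PV length from [OO./XXO/..X]: 3 plies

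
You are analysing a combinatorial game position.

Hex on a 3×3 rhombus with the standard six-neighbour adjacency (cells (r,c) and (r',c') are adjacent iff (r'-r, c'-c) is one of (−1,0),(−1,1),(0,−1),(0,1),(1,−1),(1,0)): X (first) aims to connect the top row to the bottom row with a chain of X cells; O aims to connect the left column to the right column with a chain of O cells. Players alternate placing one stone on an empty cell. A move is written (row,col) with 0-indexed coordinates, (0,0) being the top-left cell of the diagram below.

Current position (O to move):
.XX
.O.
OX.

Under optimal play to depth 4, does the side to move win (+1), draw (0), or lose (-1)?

value(.XX/.O./OX., O) = +1

p1 O@[.XX/.O./OX.]: (0,0)[OXX/.O./OX.]-1 (1,0)[.XX/OO./OX.]-1 (1,2)[.XX/.OO/OX.]+1* (2,2)[.XX/.O./OXO]-1
p2 X@[.XX/.OO/OX.] terminal -1; root [.XX/.O./OX.] d4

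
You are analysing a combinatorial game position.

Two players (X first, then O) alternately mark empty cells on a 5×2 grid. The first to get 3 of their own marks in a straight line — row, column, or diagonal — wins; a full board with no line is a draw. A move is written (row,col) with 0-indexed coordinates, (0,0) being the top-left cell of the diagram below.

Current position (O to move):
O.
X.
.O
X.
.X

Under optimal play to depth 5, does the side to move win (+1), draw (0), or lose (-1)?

value(O./X./.O/X./.X, O) = 0

[O./X./.O/X./.X] O move#1: (0,1):-1/OO/X./.O/X./.X, (1,1):-1/O./XO/.O/X./.X, (2,0):+0/O./X./OO/X./.X*, (3,1):-1/O./X./.O/XO/.X, (4,0):-1/O./X./.O/X./OX
[O./X./OO/X./.X] X move#2: (0,1):+0/OX/X./OO/X./.X*, (1,1):+0/O./XX/OO/X./.X, (3,1):+0/O./X./OO/XX/.X, (4,0):-1/O./X./OO/X./XX
[OX/X./OO/X./.X] O move#3: (1,1):+0/OX/XO/OO/X./.X*, (3,1):+0/OX/X./OO/XO/.X, (4,0):+0/OX/X./OO/X./OX
[OX/XO/OO/X./.X] X move#4: (3,1):+0/OX/XO/OO/XX/.X*, (4,0):-1/OX/XO/OO/X./XX
[OX/XO/OO/XX/.X] O move#5: (4,0):+0/OX/XO/OO/XX/OX*
[OX/XO/OO/XX/OX] end (terminal +0, X#6); searched O./X./.O/X./.X to 5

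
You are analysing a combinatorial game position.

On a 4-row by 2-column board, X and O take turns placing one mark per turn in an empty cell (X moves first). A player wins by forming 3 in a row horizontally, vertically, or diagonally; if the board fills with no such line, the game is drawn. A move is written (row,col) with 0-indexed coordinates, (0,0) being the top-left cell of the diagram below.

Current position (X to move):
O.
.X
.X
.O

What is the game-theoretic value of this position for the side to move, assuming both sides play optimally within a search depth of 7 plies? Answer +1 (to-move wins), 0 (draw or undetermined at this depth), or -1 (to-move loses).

[O./.X/.X/.O] X move#1: (0,1):+1/OX/.X/.X/.O*, (1,0):+0/O./XX/.X/.O, (2,0):+0/O./.X/XX/.O, (3,0):+0/O./.X/.X/XO
[OX/.X/.X/.O] end (terminal -1, O#2); searched O./.X/.X/.O to 7

value(O./.X/.X/.O, X) = +1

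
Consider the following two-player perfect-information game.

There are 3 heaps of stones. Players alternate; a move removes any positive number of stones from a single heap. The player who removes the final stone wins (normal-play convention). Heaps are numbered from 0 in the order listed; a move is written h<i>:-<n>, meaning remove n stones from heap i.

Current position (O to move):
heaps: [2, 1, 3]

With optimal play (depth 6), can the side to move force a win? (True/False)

O winning at [(2,1,3)]: False

p1 O@[(2,1,3)]: h0:-1[(1,1,3)]-1* h0:-2[(0,1,3)]-1 h1:-1[(2,0,3)]-1 h2:-1[(2,1,2)]-1 h2:-2[(2,1,1)]-1 h2:-3[(2,1,0)]-1
p2 X@[(1,1,3)]: h0:-1[(0,1,3)]-1 h1:-1[(1,0,3)]-1 h2:-1[(1,1,2)]-1 h2:-2[(1,1,1)]-1 h2:-3[(1,1,0)]+1*
p3 O@[(1,1,0)]: h0:-1[(0,1,0)]-1* h1:-1[(1,0,0)]-1
p4 X@[(0,1,0)]: h1:-1[(0,0,0)]+1*
p5 O@[(0,0,0)] terminal -1; root [(2,1,3)] d6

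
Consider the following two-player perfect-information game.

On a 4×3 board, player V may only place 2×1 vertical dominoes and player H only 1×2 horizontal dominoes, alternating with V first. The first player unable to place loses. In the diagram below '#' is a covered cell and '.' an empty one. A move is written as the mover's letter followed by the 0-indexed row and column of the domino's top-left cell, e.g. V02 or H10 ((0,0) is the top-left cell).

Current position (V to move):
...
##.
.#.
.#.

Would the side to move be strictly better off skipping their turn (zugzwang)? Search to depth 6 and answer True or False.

zugzwang(.../##./.#./.#., V) = False

p1 V@[.../##./.#./.#.]: V02[..#/###/.#./.#.]+1* V12[.../###/.##/.#.]+1 V20[.../##./##./##.]+1 V22[.../##./.##/.##]+1
p2 H@[..#/###/.#./.#.]: H00[###/###/.#./.#.]-1*
p3 V@[###/###/.#./.#.]: V20[###/###/##./##.]+1* V22[###/###/.##/.##]+1
p4 H@[###/###/##./##.] terminal -1; root [.../##./.#./.#.] d6
suppose V passes — search the same position with H to move:
pass> p1 H@[.../##./.#./.#.]: H00[##./##./.#./.#.]-1* H01[.##/##./.#./.#.]-1
pass> p2 V@[##./##./.#./.#.]: V02[###/###/.#./.#.]+1* V12[##./###/.##/.#.]+1 V20[##./##./##./##.]+1 V22[##./##./.##/.##]+1
pass> p3 H@[###/###/.#./.#.] terminal -1; root [.../##./.#./.#.] d6
for V: play +1, pass +1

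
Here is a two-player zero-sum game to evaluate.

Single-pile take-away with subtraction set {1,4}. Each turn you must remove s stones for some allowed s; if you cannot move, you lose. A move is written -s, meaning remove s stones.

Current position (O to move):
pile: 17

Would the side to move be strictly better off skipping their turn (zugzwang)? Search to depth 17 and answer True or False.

[17] O move#1: -1:-1/16*, -4:-1/13
[16] X move#2: -1:+1/15*, -4:+1/12
[15] O move#3: -1:-1/14*, -4:-1/11
[14] X move#4: -1:-1/13, -4:+1/10*
[10] O move#5: -1:-1/9*, -4:-1/6
[9] X move#6: -1:-1/8, -4:+1/5*
[5] O move#7: -1:-1/4*, -4:-1/1
[4] X move#8: -1:-1/3, -4:+1/0*
[0] end (terminal -1, O#9); searched 17 to 17
suppose O passes — search the same position with X to move:
pass> [17] X move#1: -1:-1/16*, -4:-1/13
pass> [16] O move#2: -1:+1/15*, -4:+1/12
pass> [15] X move#3: -1:-1/14*, -4:-1/11
pass> [14] O move#4: -1:-1/13, -4:+1/10*
pass> [10] X move#5: -1:-1/9*, -4:-1/6
pass> [9] O move#6: -1:-1/8, -4:+1/5*
pass> [5] X move#7: -1:-1/4*, -4:-1/1
pass> [4] O move#8: -1:-1/3, -4:+1/0*
pass> [0] end (terminal -1, X#9); searched 17 to 17
for O: play -1, pass +1

zugzwang(17, O) = True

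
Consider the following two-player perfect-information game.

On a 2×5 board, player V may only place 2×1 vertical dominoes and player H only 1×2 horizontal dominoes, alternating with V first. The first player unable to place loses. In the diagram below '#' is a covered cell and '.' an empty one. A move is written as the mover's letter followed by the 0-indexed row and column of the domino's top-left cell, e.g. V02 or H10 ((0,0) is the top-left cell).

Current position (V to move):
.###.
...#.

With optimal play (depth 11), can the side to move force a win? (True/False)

V winning at [.###./...#.]: True

ply 1, V at .###./...#. | V00=+1→####./#..#.*; V04=-1→.####/...##
ply 2, H at ####./#..#. | H11=-1→####./####.*
ply 3, V at ####./####. | V04=+1→#####/#####*
ply 4: #####/##### is terminal -1 (H); from .###./...#. depth 11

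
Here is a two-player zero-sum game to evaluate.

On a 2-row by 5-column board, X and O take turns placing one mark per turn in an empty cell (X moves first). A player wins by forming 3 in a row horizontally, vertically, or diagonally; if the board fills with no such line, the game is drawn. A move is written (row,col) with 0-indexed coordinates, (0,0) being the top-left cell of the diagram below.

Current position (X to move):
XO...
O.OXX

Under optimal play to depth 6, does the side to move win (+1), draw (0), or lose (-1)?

ply 1, X at XO.../O.OXX | (0,2)=-1→XOX../O.OXX; (0,3)=-1→XO.X./O.OXX; (0,4)=-1→XO..X/O.OXX; (1,1)=+0→XO.../OXOXX*
ply 2, O at XO.../OXOXX | (0,2)=+0→XOO../OXOXX*; (0,3)=+0→XO.O./OXOXX; (0,4)=+0→XO..O/OXOXX
ply 3, X at XOO../OXOXX | (0,3)=+0→XOOX./OXOXX*; (0,4)=-1→XOO.X/OXOXX
ply 4, O at XOOX./OXOXX | (0,4)=+0→XOOXO/OXOXX*
ply 5: XOOXO/OXOXX is terminal +0 (X); from XO.../O.OXX depth 6

value(XO.../O.OXX, X) = 0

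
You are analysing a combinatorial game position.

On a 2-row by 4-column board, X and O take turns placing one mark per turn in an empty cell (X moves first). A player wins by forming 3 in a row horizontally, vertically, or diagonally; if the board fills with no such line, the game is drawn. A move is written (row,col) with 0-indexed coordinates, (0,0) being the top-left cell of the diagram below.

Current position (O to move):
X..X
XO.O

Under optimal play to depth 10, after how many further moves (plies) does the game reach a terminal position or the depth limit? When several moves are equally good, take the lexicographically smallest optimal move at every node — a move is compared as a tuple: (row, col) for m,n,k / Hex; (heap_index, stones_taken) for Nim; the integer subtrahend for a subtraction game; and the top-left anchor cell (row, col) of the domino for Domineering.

PV length from [X..X/XO.O]: 1 ply

p1 O@[X..X/XO.O]: (0,1)[XO.X/XO.O]+0 (0,2)[X.OX/XO.O]+0 (1,2)[X..X/XOOO]+1*
p2 X@[X..X/XOOO] terminal -1; root [X..X/XO.O] d10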